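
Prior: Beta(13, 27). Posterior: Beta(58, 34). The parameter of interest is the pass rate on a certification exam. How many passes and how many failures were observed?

45 passes and 7 failures

Under Beta–binomial conjugacy the posterior parameters are (a+s, b+f).
So s = 58 − 13 = 45 and f = 34 − 27 = 7.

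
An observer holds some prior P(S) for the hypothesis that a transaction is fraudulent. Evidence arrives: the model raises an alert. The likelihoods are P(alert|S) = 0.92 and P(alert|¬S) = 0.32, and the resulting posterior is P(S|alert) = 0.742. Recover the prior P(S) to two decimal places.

P(S) = 0.50

Bayes' rule in odds form gives O(S|E) = O(S)·[P(E|S)/P(E|¬S)], hence O(S) = O(S|E)/LR.
Posterior odds = 0.742/(1−0.742) = 2.8760. LR = 0.92/0.32 = 2.8750.
Prior odds = 2.8760/2.8750 = 1.0003, so P(S) = 1.0003/(1+1.0003) ≈ 0.50.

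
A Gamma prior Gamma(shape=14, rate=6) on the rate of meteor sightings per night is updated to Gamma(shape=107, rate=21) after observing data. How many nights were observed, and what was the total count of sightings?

Gamma–Poisson conjugacy: posterior shape = α + Σxᵢ, posterior rate = β + n.
Matching: Σxᵢ = 107 − 14 = 93 and n = 21 − 6 = 15.

n = 15 nights with total 93 sightings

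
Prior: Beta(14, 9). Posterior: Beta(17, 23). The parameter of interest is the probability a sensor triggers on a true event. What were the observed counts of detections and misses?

A Beta(α, β) prior with s successes and f failures in binomial data gives a Beta(α+s, β+f) posterior.
So s = 17 − 14 = 3 and f = 23 − 9 = 14.

3 detections and 14 misses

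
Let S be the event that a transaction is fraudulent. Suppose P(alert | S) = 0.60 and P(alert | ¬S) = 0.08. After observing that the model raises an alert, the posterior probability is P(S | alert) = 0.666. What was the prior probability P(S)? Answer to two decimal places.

P(S) = 0.21

In odds form, posterior odds = prior odds × likelihood ratio, so prior odds = posterior odds ÷ LR.
Posterior odds = 0.666/(1−0.666) = 1.9940. LR = 0.60/0.08 = 7.5000.
Prior odds = 1.9940/7.5000 = 0.2659, so P(S) = 0.2659/(1+0.2659) ≈ 0.21.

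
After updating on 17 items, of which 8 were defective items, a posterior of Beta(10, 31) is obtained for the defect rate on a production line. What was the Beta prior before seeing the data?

Beta is conjugate to the binomial likelihood: posterior = Beta(a+s, b+f).
Subtract the data counts: 10−8=2, 31−9=22.

Beta(2, 22)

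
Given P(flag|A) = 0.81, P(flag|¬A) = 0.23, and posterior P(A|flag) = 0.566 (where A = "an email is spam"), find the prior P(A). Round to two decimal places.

In odds form, posterior odds = prior odds × likelihood ratio, so prior odds = posterior odds ÷ LR.
Posterior odds = 0.566/(1−0.566) = 1.3041. LR = 0.81/0.23 = 3.5217.
Prior odds = 1.3041/3.5217 = 0.3703, so P(A) = 0.3703/(1+0.3703) ≈ 0.27.

P(A) = 0.27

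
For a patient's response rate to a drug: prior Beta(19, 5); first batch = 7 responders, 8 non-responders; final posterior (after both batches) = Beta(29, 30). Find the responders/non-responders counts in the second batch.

Sequential conjugate updates are equivalent to a single update on the pooled data, so total successes = posterior α − prior α and total failures = posterior β − prior β.
Total across both batches: 29−19=10 responders, 30−5=25 non-responders.
Subtract the first batch: 10−7=3 responders and 25−8=17 non-responders.

3 responders and 17 non-responders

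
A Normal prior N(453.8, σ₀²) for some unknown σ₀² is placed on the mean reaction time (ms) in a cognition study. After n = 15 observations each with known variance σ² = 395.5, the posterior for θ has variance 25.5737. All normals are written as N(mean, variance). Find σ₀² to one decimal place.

Posterior precision equals prior precision plus data precision: 1/σ_n² = 1/σ₀² + n/σ².
So 1/σ₀² = 1/25.5737 − 15/395.5 = 0.039103 − 0.037927 = 0.001176.
Hence σ₀² = 1/0.001176 ≈ 850.3.

σ₀² = 850.3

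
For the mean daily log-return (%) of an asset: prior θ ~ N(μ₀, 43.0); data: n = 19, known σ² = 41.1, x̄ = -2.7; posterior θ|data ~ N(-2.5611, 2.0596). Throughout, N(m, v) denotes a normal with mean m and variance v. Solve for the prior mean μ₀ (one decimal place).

With known observation variance, the Normal–Normal posterior has precision τ_n = τ₀ + n/σ² and mean μ_n = (τ₀μ₀ + (n/σ²)x̄)/τ_n.
Here τ₀ = 1/43.0 = 0.023256 and τ_data = 19/41.1 = 0.462287, so τ_n = 0.485543.
Rearranging for μ₀: μ₀ = (μ_n·τ_n − τ_data·x̄)/τ₀ = (-2.5611·0.485543 − 0.462287·-2.7) / 0.023256 = 0.004651/0.023256 ≈ 0.2.

μ₀ = 0.2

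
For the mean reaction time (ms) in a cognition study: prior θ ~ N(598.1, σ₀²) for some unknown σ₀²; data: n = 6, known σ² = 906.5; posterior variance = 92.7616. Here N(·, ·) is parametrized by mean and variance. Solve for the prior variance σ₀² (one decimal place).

Posterior precision equals prior precision plus data precision: 1/σ_n² = 1/σ₀² + n/σ².
So 1/σ₀² = 1/92.7616 − 6/906.5 = 0.010780 − 0.006619 = 0.004161.
Hence σ₀² = 1/0.004161 ≈ 240.3.

σ₀² = 240.3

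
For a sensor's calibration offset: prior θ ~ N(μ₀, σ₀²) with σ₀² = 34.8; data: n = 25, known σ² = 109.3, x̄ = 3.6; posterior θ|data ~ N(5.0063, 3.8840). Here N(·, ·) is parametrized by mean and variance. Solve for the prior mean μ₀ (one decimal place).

The posterior mean is a precision-weighted average: μ_n = (τ₀μ₀ + τ_data·x̄)/(τ₀+τ_data), with τ₀=1/σ₀² and τ_data=n/σ².
Here τ₀ = 1/34.8 = 0.028736 and τ_data = 25/109.3 = 0.228728, so τ_n = 0.257464.
Rearranging for μ₀: μ₀ = (μ_n·τ_n − τ_data·x̄)/τ₀ = (5.0063·0.257464 − 0.228728·3.6) / 0.028736 = 0.465521/0.028736 ≈ 16.2.

μ₀ = 16.2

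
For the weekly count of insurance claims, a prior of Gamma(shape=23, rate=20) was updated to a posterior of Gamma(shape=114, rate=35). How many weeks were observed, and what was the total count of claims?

n = 15 weeks with total 91 claims

Gamma–Poisson conjugacy: posterior shape = α + Σxᵢ, posterior rate = β + n.
Matching: Σxᵢ = 114 − 23 = 91 and n = 35 − 20 = 15.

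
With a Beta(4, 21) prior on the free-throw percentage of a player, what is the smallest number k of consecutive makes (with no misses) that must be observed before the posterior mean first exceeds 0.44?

After k makes and 0 misses the posterior is Beta(4+k, 21), with mean (4+k)/(4+21+k).
Set (4+k)/(25+k) > 0.44 and solve: k > (0.44·25 − 4)/(1 − 0.44) = 12.500.
The smallest integer exceeding 12.500 is 13, and checking k=13: (17)/(38) = 0.4474 > 0.44.

k = 13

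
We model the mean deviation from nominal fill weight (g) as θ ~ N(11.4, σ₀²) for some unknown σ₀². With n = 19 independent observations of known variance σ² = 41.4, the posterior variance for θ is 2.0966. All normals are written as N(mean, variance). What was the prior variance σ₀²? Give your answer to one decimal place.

σ₀² = 55.5

Posterior precision equals prior precision plus data precision: 1/σ_n² = 1/σ₀² + n/σ².
So 1/σ₀² = 1/2.0966 − 19/41.4 = 0.476963 − 0.458937 = 0.018026.
Hence σ₀² = 1/0.018026 ≈ 55.5.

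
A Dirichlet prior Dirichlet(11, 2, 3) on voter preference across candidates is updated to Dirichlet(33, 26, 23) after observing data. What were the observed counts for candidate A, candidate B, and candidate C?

counts (22, 24, 20)

For a Dirichlet(α) prior with multinomial counts c, the posterior is Dirichlet(α + c) componentwise.
Counts are posterior − prior componentwise: 33−11=22, 26−2=24, 23−3=20.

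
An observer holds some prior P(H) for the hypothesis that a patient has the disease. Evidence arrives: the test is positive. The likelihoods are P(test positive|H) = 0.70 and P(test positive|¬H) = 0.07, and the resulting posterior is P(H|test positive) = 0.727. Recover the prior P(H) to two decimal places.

Bayes' rule in odds form gives O(H|E) = O(H)·[P(E|H)/P(E|¬H)], hence O(H) = O(H|E)/LR.
Posterior odds = 0.727/(1−0.727) = 2.6630. LR = 0.70/0.07 = 10.0000.
Prior odds = 2.6630/10.0000 = 0.2663, so P(H) = 0.2663/(1+0.2663) ≈ 0.21.

P(H) = 0.21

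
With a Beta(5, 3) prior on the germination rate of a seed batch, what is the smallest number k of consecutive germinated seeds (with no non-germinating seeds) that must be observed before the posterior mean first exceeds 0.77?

After k germinated seeds and 0 non-germinating seeds the posterior is Beta(5+k, 3), with mean (5+k)/(5+3+k).
Set (5+k)/(8+k) > 0.77 and solve: k > (0.77·8 − 5)/(1 − 0.77) = 5.043.
The smallest integer exceeding 5.043 is 6.

k = 6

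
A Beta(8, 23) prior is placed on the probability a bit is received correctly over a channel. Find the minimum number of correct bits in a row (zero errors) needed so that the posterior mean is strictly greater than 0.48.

After k correct bits and 0 errors the posterior is Beta(8+k, 23), with mean (8+k)/(8+23+k).
Set (8+k)/(31+k) > 0.48 and solve: k > (0.48·31 − 8)/(1 − 0.48) = 13.231.
The smallest integer exceeding 13.231 is 14, and checking k=14: (22)/(45) = 0.4889 > 0.48.

k = 14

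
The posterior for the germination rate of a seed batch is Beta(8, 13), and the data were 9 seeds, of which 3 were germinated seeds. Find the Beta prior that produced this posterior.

A Beta(a, b) prior with s successes and f failures in binomial data gives a Beta(a+s, b+f) posterior.
Subtract the data counts: 8−3=5, 13−6=7.

Beta(5, 7)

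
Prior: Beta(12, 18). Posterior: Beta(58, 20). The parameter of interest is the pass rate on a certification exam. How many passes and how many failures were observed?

Beta is conjugate to the binomial likelihood: posterior = Beta(a+s, b+f).
Match parameters: s=58−12=46, f=20−18=2.

46 passes and 2 failures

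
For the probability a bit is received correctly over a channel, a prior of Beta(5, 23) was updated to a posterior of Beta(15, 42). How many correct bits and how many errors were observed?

Beta is conjugate to the binomial likelihood: posterior = Beta(a+s, b+f).
So s = 15 − 5 = 10 and f = 42 − 23 = 19.

10 correct bits and 19 errors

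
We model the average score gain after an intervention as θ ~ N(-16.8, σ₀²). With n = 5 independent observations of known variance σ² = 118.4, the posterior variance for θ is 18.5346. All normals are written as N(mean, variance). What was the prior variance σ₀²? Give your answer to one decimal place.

For the Normal–Normal model with known σ², precisions add: τ_n = τ₀ + n/σ².
So 1/σ₀² = 1/18.5346 − 5/118.4 = 0.053953 − 0.042230 = 0.011723.
Hence σ₀² = 1/0.011723 ≈ 85.3.

σ₀² = 85.3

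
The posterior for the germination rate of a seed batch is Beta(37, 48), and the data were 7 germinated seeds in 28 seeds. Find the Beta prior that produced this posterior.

Beta(30, 27)

Under Beta–binomial conjugacy the posterior parameters are (a+s, b+f).
Subtract the data counts: 37−7=30, 48−21=27.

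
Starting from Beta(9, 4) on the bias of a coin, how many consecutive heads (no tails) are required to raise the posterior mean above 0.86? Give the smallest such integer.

k = 16

After k heads and 0 tails the posterior is Beta(9+k, 4), with mean (9+k)/(9+4+k).
Set (9+k)/(13+k) > 0.86 and solve: k > (0.86·13 − 9)/(1 − 0.86) = 15.571.
The smallest integer exceeding 15.571 is 16.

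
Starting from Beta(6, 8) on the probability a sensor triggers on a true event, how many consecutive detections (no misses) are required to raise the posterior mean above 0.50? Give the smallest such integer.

k = 3

After k detections and 0 misses the posterior is Beta(6+k, 8), with mean (6+k)/(6+8+k).
Set (6+k)/(14+k) > 0.50 and solve: k > (0.50·14 − 6)/(1 − 0.50) = 2.000.
The smallest integer exceeding 2.000 is 3, and checking k=3: (9)/(17) = 0.5294 > 0.50.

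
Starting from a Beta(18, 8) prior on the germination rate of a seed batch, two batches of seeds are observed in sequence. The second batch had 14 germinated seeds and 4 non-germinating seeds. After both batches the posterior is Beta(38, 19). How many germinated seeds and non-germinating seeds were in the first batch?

6 germinated seeds and 7 non-germinating seeds

Sequential conjugate updates are equivalent to a single update on the pooled data, so total successes = posterior α − prior α and total failures = posterior β − prior β.
Total across both batches: 38−18=20 germinated seeds, 19−8=11 non-germinating seeds.
Subtract the second batch: 20−14=6 germinated seeds and 11−4=7 non-germinating seeds.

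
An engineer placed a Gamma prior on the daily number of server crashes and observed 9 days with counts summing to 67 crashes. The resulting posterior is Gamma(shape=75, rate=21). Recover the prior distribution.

Gamma–Poisson conjugacy: posterior shape = α + Σxᵢ, posterior rate = β + n.
So α = 75 − 67 = 8 and β = 21 − 9 = 12.

Gamma(shape=8, rate=12)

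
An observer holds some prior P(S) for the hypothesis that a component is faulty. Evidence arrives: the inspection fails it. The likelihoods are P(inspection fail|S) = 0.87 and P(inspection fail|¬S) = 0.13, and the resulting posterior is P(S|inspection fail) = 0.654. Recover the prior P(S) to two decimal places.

P(S) = 0.22

In odds form, posterior odds = prior odds × likelihood ratio, so prior odds = posterior odds ÷ LR.
Posterior odds = 0.654/(1−0.654) = 1.8902. LR = 0.87/0.13 = 6.6923.
Prior odds = 1.8902/6.6923 = 0.2824, so P(S) = 0.2824/(1+0.2824) ≈ 0.22.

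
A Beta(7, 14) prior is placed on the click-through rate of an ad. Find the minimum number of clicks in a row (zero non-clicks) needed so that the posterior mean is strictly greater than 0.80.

After k clicks and 0 non-clicks the posterior is Beta(7+k, 14), with mean (7+k)/(7+14+k).
Set (7+k)/(21+k) > 0.80 and solve: k > (0.80·21 − 7)/(1 − 0.80) = 49.000.
The smallest integer exceeding 49.000 is 50.

k = 50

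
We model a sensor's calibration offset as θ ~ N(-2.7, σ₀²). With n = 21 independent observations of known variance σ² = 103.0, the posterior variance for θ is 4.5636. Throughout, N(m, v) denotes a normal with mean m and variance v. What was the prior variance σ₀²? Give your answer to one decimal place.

σ₀² = 65.6

Posterior precision equals prior precision plus data precision: 1/σ_n² = 1/σ₀² + n/σ².
So 1/σ₀² = 1/4.5636 − 21/103.0 = 0.219125 − 0.203883 = 0.015242.
Hence σ₀² = 1/0.015242 ≈ 65.6.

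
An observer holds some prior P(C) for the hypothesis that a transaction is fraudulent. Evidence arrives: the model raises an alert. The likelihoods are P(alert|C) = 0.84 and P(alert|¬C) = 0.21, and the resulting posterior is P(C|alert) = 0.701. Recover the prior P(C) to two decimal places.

Bayes' rule in odds form gives O(C|E) = O(C)·[P(E|C)/P(E|¬C)], hence O(C) = O(C|E)/LR.
Posterior odds = 0.701/(1−0.701) = 2.3445. LR = 0.84/0.21 = 4.0000.
Prior odds = 2.3445/4.0000 = 0.5861, so P(C) = 0.5861/(1+0.5861) ≈ 0.37.

P(C) = 0.37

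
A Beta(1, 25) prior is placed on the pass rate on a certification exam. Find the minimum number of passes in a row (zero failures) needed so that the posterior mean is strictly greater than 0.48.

After k passes and 0 failures the posterior is Beta(1+k, 25), with mean (1+k)/(1+25+k).
Set (1+k)/(26+k) > 0.48 and solve: k > (0.48·26 − 1)/(1 − 0.48) = 22.077.
The smallest integer exceeding 22.077 is 23, and checking k=23: (24)/(49) = 0.4898 > 0.48.

k = 23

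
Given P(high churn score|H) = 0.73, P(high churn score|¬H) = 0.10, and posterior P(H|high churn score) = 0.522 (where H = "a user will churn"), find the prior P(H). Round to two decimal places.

P(H) = 0.13

In odds form, posterior odds = prior odds × likelihood ratio, so prior odds = posterior odds ÷ LR.
Posterior odds = 0.522/(1−0.522) = 1.0921. LR = 0.73/0.10 = 7.3000.
Prior odds = 1.0921/7.3000 = 0.1496, so P(H) = 0.1496/(1+0.1496) ≈ 0.13.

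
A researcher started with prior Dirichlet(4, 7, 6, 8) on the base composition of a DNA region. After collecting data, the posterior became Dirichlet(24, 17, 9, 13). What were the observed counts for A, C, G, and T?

counts (20, 10, 3, 5)

For a Dirichlet(α) prior with multinomial counts c, the posterior is Dirichlet(α + c) componentwise.
Counts are posterior − prior componentwise: 24−4=20, 17−7=10, 9−6=3, 13−8=5.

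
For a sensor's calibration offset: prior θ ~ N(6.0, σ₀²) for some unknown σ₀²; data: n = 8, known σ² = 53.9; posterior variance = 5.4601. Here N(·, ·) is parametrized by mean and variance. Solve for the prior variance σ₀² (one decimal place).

σ₀² = 28.8

For the Normal–Normal model with known σ², precisions add: τ_n = τ₀ + n/σ².
So 1/σ₀² = 1/5.4601 − 8/53.9 = 0.183147 − 0.148423 = 0.034724.
Hence σ₀² = 1/0.034724 ≈ 28.8.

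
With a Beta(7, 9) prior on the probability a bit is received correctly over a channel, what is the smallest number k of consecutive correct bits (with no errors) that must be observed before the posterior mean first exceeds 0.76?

After k correct bits and 0 errors the posterior is Beta(7+k, 9), with mean (7+k)/(7+9+k).
Set (7+k)/(16+k) > 0.76 and solve: k > (0.76·16 − 7)/(1 − 0.76) = 21.500.
The smallest integer exceeding 21.500 is 22.

k = 22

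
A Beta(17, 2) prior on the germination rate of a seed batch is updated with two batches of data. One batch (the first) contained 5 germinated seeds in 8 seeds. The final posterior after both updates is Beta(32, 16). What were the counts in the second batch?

10 germinated seeds and 11 non-germinating seeds

Sequential conjugate updates are equivalent to a single update on the pooled data, so total successes = posterior α − prior α and total failures = posterior β − prior β.
Total across both batches: 32−17=15 germinated seeds, 16−2=14 non-germinating seeds.
Subtract the first batch: 15−5=10 germinated seeds and 14−3=11 non-germinating seeds.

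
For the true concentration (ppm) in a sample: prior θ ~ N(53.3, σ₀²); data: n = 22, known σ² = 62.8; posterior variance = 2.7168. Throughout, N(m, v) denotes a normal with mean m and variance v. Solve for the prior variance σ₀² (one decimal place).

Posterior precision equals prior precision plus data precision: 1/σ_n² = 1/σ₀² + n/σ².
So 1/σ₀² = 1/2.7168 − 22/62.8 = 0.368080 − 0.350318 = 0.017762.
Hence σ₀² = 1/0.017762 ≈ 56.3.

σ₀² = 56.3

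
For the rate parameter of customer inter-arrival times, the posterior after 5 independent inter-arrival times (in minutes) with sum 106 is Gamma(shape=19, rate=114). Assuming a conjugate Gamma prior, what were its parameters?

Gamma(shape=14, rate=8)

Gamma–exponential conjugacy: posterior shape = α + n, posterior rate = β + Σtᵢ.
So α = 19 − 5 = 14 and β = 114 − 106 = 8.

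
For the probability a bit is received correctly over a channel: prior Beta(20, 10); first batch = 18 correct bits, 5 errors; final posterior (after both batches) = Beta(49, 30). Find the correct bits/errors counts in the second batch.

11 correct bits and 15 errors

Sequential conjugate updates are equivalent to a single update on the pooled data, so total successes = posterior α − prior α and total failures = posterior β − prior β.
Total across both batches: 49−20=29 correct bits, 30−10=20 errors.
Subtract the first batch: 29−18=11 correct bits and 20−5=15 errors.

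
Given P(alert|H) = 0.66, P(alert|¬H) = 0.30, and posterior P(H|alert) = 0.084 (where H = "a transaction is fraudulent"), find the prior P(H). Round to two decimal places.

P(H) = 0.04

Bayes' rule in odds form gives O(H|E) = O(H)·[P(E|H)/P(E|¬H)], hence O(H) = O(H|E)/LR.
Posterior odds = 0.084/(1−0.084) = 0.0917. LR = 0.66/0.30 = 2.2000.
Prior odds = 0.0917/2.2000 = 0.0417, so P(H) = 0.0417/(1+0.0417) ≈ 0.04.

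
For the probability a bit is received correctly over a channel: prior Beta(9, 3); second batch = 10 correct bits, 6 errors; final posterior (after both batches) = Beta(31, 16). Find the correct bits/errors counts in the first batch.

Because Beta–binomial updating is additive in the counts, the combined data contributed (α_post−α_prior, β_post−β_prior) successes and failures.
Total across both batches: 31−9=22 correct bits, 16−3=13 errors.
Subtract the second batch: 22−10=12 correct bits and 13−6=7 errors.

12 correct bits and 7 errors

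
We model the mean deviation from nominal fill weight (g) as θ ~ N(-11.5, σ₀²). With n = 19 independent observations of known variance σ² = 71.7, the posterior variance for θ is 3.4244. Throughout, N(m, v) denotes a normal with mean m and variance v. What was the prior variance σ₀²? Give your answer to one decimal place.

For the Normal–Normal model with known σ², precisions add: τ_n = τ₀ + n/σ².
So 1/σ₀² = 1/3.4244 − 19/71.7 = 0.292022 − 0.264993 = 0.027029.
Hence σ₀² = 1/0.027029 ≈ 37.0.

σ₀² = 37.0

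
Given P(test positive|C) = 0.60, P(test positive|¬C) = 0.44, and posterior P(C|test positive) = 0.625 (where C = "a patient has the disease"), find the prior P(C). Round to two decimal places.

In odds form, posterior odds = prior odds × likelihood ratio, so prior odds = posterior odds ÷ LR.
Posterior odds = 0.625/(1−0.625) = 1.6667. LR = 0.60/0.44 = 1.3636.
Prior odds = 1.6667/1.3636 = 1.2223, so P(C) = 1.2223/(1+1.2223) ≈ 0.55.

P(C) = 0.55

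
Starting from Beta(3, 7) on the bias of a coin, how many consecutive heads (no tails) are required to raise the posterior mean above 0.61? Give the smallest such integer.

k = 8

After k heads and 0 tails the posterior is Beta(3+k, 7), with mean (3+k)/(3+7+k).
Set (3+k)/(10+k) > 0.61 and solve: k > (0.61·10 − 3)/(1 − 0.61) = 7.949.
The smallest integer exceeding 7.949 is 8, and checking k=8: (11)/(18) = 0.6111 > 0.61.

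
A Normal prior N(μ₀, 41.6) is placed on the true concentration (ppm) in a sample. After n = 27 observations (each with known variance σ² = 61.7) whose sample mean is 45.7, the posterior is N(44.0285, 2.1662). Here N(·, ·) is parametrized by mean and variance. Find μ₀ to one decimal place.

μ₀ = 13.6

The posterior mean is a precision-weighted average: μ_n = (τ₀μ₀ + τ_data·x̄)/(τ₀+τ_data), with τ₀=1/σ₀² and τ_data=n/σ².
Here τ₀ = 1/41.6 = 0.024038 and τ_data = 27/61.7 = 0.437601, so τ_n = 0.461639.
Rearranging for μ₀: μ₀ = (μ_n·τ_n − τ_data·x̄)/τ₀ = (44.0285·0.461639 − 0.437601·45.7) / 0.024038 = 0.326907/0.024038 ≈ 13.6.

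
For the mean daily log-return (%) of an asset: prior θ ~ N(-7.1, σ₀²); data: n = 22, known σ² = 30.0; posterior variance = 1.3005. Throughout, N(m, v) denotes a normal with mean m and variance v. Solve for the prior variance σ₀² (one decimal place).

σ₀² = 28.1

Posterior precision equals prior precision plus data precision: 1/σ_n² = 1/σ₀² + n/σ².
So 1/σ₀² = 1/1.3005 − 22/30.0 = 0.768935 − 0.733333 = 0.035602.
Hence σ₀² = 1/0.035602 ≈ 28.1.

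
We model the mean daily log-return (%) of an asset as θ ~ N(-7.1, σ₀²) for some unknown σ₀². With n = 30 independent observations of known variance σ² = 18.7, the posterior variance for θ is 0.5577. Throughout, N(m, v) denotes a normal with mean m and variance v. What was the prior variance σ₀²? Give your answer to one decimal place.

For the Normal–Normal model with known σ², precisions add: τ_n = τ₀ + n/σ².
So 1/σ₀² = 1/0.5577 − 30/18.7 = 1.793079 − 1.604278 = 0.188801.
Hence σ₀² = 1/0.188801 ≈ 5.3.

σ₀² = 5.3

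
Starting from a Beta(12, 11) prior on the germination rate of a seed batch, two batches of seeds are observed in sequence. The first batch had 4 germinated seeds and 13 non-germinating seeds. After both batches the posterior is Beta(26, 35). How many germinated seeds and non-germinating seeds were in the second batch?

Because Beta–binomial updating is additive in the counts, the combined data contributed (α_post−α_prior, β_post−β_prior) successes and failures.
Total across both batches: 26−12=14 germinated seeds, 35−11=24 non-germinating seeds.
Subtract the first batch: 14−4=10 germinated seeds and 24−13=11 non-germinating seeds.

10 germinated seeds and 11 non-germinating seeds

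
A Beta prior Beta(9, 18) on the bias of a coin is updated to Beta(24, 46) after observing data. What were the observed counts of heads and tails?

Under Beta–binomial conjugacy the posterior parameters are (a+s, b+f).
Match parameters: s=24−9=15, f=46−18=28.

15 heads and 28 tails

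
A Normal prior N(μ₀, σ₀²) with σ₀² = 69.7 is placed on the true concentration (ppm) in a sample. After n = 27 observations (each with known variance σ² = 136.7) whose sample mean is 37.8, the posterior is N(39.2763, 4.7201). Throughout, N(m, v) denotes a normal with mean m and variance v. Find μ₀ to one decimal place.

With known observation variance, the Normal–Normal posterior has precision τ_n = τ₀ + n/σ² and mean μ_n = (τ₀μ₀ + (n/σ²)x̄)/τ_n.
Here τ₀ = 1/69.7 = 0.014347 and τ_data = 27/136.7 = 0.197513, so τ_n = 0.211860.
Rearranging for μ₀: μ₀ = (μ_n·τ_n − τ_data·x̄)/τ₀ = (39.2763·0.211860 − 0.197513·37.8) / 0.014347 = 0.855086/0.014347 ≈ 59.6.

μ₀ = 59.6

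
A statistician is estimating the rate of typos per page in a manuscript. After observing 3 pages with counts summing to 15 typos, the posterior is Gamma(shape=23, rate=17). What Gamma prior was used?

Gamma–Poisson conjugacy: posterior shape = α + Σxᵢ, posterior rate = β + n.
So α = 23 − 15 = 8 and β = 17 − 3 = 14.

Gamma(shape=8, rate=14)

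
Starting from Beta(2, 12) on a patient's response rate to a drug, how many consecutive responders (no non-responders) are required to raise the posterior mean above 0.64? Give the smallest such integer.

After k responders and 0 non-responders the posterior is Beta(2+k, 12), with mean (2+k)/(2+12+k).
Set (2+k)/(14+k) > 0.64 and solve: k > (0.64·14 − 2)/(1 − 0.64) = 19.333.
The smallest integer exceeding 19.333 is 20.

k = 20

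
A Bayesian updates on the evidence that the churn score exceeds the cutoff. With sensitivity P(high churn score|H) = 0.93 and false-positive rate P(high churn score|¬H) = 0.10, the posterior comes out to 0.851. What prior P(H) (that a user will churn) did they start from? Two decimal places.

Bayes' rule in odds form gives O(H|E) = O(H)·[P(E|H)/P(E|¬H)], hence O(H) = O(H|E)/LR.
Posterior odds = 0.851/(1−0.851) = 5.7114. LR = 0.93/0.10 = 9.3000.
Prior odds = 5.7114/9.3000 = 0.6141, so P(H) = 0.6141/(1+0.6141) ≈ 0.38.

P(H) = 0.38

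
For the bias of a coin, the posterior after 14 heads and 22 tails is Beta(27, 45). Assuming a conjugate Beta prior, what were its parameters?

Beta(13, 23)

A Beta(α, β) prior with s successes and f failures in binomial data gives a Beta(α+s, β+f) posterior.
Subtract the data counts: 27−14=13, 45−22=23.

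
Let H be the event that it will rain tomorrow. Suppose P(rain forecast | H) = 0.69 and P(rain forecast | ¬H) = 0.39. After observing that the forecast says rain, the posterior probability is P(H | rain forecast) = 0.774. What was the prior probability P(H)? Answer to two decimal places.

P(H) = 0.66

Bayes' rule in odds form gives O(H|E) = O(H)·[P(E|H)/P(E|¬H)], hence O(H) = O(H|E)/LR.
Posterior odds = 0.774/(1−0.774) = 3.4248. LR = 0.69/0.39 = 1.7692.
Prior odds = 3.4248/1.7692 = 1.9358, so P(H) = 1.9358/(1+1.9358) ≈ 0.66.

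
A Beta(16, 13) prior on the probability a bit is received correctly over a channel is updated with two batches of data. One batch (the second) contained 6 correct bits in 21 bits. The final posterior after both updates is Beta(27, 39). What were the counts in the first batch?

5 correct bits and 11 errors

Sequential conjugate updates are equivalent to a single update on the pooled data, so total successes = posterior α − prior α and total failures = posterior β − prior β.
Total across both batches: 27−16=11 correct bits, 39−13=26 errors.
Subtract the second batch: 11−6=5 correct bits and 26−15=11 errors.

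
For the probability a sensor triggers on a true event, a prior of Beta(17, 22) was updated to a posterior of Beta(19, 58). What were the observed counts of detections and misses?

A Beta(a, b) prior with s successes and f failures in binomial data gives a Beta(a+s, b+f) posterior.
Match parameters: s=19−17=2, f=58−22=36.

2 detections and 36 misses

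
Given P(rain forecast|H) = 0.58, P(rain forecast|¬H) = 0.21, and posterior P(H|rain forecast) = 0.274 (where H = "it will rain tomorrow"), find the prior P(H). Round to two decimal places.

In odds form, posterior odds = prior odds × likelihood ratio, so prior odds = posterior odds ÷ LR.
Posterior odds = 0.274/(1−0.274) = 0.3774. LR = 0.58/0.21 = 2.7619.
Prior odds = 0.3774/2.7619 = 0.1366, so P(H) = 0.1366/(1+0.1366) ≈ 0.12.

P(H) = 0.12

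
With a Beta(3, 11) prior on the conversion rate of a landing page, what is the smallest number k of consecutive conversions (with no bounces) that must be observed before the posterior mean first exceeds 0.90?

k = 97

After k conversions and 0 bounces the posterior is Beta(3+k, 11), with mean (3+k)/(3+11+k).
Set (3+k)/(14+k) > 0.90 and solve: k > (0.90·14 − 3)/(1 − 0.90) = 96.000.
The smallest integer exceeding 96.000 is 97.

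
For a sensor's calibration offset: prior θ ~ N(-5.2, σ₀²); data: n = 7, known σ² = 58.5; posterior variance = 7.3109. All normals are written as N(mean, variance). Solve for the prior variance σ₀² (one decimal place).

σ₀² = 58.4

For the Normal–Normal model with known σ², precisions add: τ_n = τ₀ + n/σ².
So 1/σ₀² = 1/7.3109 − 7/58.5 = 0.136782 − 0.119658 = 0.017124.
Hence σ₀² = 1/0.017124 ≈ 58.4.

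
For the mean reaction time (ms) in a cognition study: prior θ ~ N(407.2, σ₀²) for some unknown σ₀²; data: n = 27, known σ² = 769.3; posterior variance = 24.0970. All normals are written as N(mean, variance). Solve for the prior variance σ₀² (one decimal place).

For the Normal–Normal model with known σ², precisions add: τ_n = τ₀ + n/σ².
So 1/σ₀² = 1/24.0970 − 27/769.3 = 0.041499 − 0.035097 = 0.006402.
Hence σ₀² = 1/0.006402 ≈ 156.2.

σ₀² = 156.2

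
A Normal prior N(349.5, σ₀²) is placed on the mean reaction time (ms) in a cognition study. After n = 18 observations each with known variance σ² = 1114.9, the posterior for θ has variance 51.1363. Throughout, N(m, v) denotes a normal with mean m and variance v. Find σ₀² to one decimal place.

Posterior precision equals prior precision plus data precision: 1/σ_n² = 1/σ₀² + n/σ².
So 1/σ₀² = 1/51.1363 − 18/1114.9 = 0.019556 − 0.016145 = 0.003411.
Hence σ₀² = 1/0.003411 ≈ 293.2.

σ₀² = 293.2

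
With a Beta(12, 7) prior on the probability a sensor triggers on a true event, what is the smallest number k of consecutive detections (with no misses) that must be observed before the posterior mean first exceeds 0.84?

After k detections and 0 misses the posterior is Beta(12+k, 7), with mean (12+k)/(12+7+k).
Set (12+k)/(19+k) > 0.84 and solve: k > (0.84·19 − 12)/(1 − 0.84) = 24.750.
The smallest integer exceeding 24.750 is 25, and checking k=25: (37)/(44) = 0.8409 > 0.84.

k = 25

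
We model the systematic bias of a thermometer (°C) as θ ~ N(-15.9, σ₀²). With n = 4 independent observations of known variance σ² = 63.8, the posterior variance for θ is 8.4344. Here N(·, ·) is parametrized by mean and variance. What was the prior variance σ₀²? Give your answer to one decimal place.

Posterior precision equals prior precision plus data precision: 1/σ_n² = 1/σ₀² + n/σ².
So 1/σ₀² = 1/8.4344 − 4/63.8 = 0.118562 − 0.062696 = 0.055866.
Hence σ₀² = 1/0.055866 ≈ 17.9.

σ₀² = 17.9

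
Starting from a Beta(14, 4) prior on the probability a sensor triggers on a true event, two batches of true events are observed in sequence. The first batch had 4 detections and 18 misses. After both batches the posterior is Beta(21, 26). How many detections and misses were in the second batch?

Sequential conjugate updates are equivalent to a single update on the pooled data, so total successes = posterior α − prior α and total failures = posterior β − prior β.
Total across both batches: 21−14=7 detections, 26−4=22 misses.
Subtract the first batch: 7−4=3 detections and 22−18=4 misses.

3 detections and 4 misses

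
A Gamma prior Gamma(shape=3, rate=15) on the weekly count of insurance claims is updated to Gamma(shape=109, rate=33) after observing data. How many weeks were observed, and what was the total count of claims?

Gamma–Poisson conjugacy: posterior shape = α + Σxᵢ, posterior rate = β + n.
Matching: Σxᵢ = 109 − 3 = 106 and n = 33 − 15 = 18.

n = 18 weeks with total 106 claims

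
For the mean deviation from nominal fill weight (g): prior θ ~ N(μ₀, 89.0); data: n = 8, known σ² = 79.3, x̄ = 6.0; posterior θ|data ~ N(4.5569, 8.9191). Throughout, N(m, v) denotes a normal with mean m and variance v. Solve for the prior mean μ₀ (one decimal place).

With known observation variance, the Normal–Normal posterior has precision τ_n = τ₀ + n/σ² and mean μ_n = (τ₀μ₀ + (n/σ²)x̄)/τ_n.
Here τ₀ = 1/89.0 = 0.011236 and τ_data = 8/79.3 = 0.100883, so τ_n = 0.112119.
Rearranging for μ₀: μ₀ = (μ_n·τ_n − τ_data·x̄)/τ₀ = (4.5569·0.112119 − 0.100883·6.0) / 0.011236 = -0.094383/0.011236 ≈ -8.4.

μ₀ = -8.4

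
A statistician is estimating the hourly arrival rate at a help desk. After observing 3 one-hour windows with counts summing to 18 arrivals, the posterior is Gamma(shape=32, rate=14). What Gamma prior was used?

A Gamma(α, β) prior (rate parametrization) on a Poisson rate with n observations summing to S gives posterior Gamma(α+S, β+n).
So α = 32 − 18 = 14 and β = 14 − 3 = 11.

Gamma(shape=14, rate=11)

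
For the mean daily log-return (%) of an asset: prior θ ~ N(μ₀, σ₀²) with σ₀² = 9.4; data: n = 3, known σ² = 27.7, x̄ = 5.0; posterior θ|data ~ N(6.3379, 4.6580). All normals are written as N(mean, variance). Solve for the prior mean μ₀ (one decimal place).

μ₀ = 7.7

The posterior mean is a precision-weighted average: μ_n = (τ₀μ₀ + τ_data·x̄)/(τ₀+τ_data), with τ₀=1/σ₀² and τ_data=n/σ².
Here τ₀ = 1/9.4 = 0.106383 and τ_data = 3/27.7 = 0.108303, so τ_n = 0.214686.
Rearranging for μ₀: μ₀ = (μ_n·τ_n − τ_data·x̄)/τ₀ = (6.3379·0.214686 − 0.108303·5.0) / 0.106383 = 0.819143/0.106383 ≈ 7.7.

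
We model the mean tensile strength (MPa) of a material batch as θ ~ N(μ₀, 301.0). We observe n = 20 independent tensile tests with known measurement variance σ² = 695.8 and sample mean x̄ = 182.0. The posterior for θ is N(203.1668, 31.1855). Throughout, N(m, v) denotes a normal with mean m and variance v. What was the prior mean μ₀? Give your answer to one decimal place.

μ₀ = 386.3

With known observation variance, the Normal–Normal posterior has precision τ_n = τ₀ + n/σ² and mean μ_n = (τ₀μ₀ + (n/σ²)x̄)/τ_n.
Here τ₀ = 1/301.0 = 0.003322 and τ_data = 20/695.8 = 0.028744, so τ_n = 0.032066.
Rearranging for μ₀: μ₀ = (μ_n·τ_n − τ_data·x̄)/τ₀ = (203.1668·0.032066 − 0.028744·182.0) / 0.003322 = 1.283339/0.003322 ≈ 386.3.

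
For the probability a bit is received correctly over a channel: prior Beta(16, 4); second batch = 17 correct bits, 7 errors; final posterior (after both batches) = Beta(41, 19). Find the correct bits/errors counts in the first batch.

Because Beta–binomial updating is additive in the counts, the combined data contributed (α_post−α_prior, β_post−β_prior) successes and failures.
Total across both batches: 41−16=25 correct bits, 19−4=15 errors.
Subtract the second batch: 25−17=8 correct bits and 15−7=8 errors.

8 correct bits and 8 errors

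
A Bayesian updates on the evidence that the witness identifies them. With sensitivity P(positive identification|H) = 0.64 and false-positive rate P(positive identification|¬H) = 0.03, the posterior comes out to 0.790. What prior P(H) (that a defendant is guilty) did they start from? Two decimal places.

P(H) = 0.15

In odds form, posterior odds = prior odds × likelihood ratio, so prior odds = posterior odds ÷ LR.
Posterior odds = 0.790/(1−0.790) = 3.7619. LR = 0.64/0.03 = 21.3333.
Prior odds = 3.7619/21.3333 = 0.1763, so P(H) = 0.1763/(1+0.1763) ≈ 0.15.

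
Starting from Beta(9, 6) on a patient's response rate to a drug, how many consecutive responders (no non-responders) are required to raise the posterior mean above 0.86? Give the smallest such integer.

k = 28

After k responders and 0 non-responders the posterior is Beta(9+k, 6), with mean (9+k)/(9+6+k).
Set (9+k)/(15+k) > 0.86 and solve: k > (0.86·15 − 9)/(1 − 0.86) = 27.857.
The smallest integer exceeding 27.857 is 28, and checking k=28: (37)/(43) = 0.8605 > 0.86.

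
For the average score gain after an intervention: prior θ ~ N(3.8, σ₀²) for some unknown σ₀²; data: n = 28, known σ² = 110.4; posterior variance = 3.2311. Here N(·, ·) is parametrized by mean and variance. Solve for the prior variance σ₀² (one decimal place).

For the Normal–Normal model with known σ², precisions add: τ_n = τ₀ + n/σ².
So 1/σ₀² = 1/3.2311 − 28/110.4 = 0.309492 − 0.253623 = 0.055869.
Hence σ₀² = 1/0.055869 ≈ 17.9.

σ₀² = 17.9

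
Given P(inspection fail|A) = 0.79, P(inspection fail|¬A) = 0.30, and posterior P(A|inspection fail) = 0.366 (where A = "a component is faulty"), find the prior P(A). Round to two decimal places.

P(A) = 0.18

Bayes' rule in odds form gives O(A|E) = O(A)·[P(E|A)/P(E|¬A)], hence O(A) = O(A|E)/LR.
Posterior odds = 0.366/(1−0.366) = 0.5773. LR = 0.79/0.30 = 2.6333.
Prior odds = 0.5773/2.6333 = 0.2192, so P(A) = 0.2192/(1+0.2192) ≈ 0.18.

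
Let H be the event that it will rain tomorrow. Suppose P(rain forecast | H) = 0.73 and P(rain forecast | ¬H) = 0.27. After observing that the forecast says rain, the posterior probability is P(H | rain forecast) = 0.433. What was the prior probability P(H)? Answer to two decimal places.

P(H) = 0.22

Bayes' rule in odds form gives O(H|E) = O(H)·[P(E|H)/P(E|¬H)], hence O(H) = O(H|E)/LR.
Posterior odds = 0.433/(1−0.433) = 0.7637. LR = 0.73/0.27 = 2.7037.
Prior odds = 0.7637/2.7037 = 0.2825, so P(H) = 0.2825/(1+0.2825) ≈ 0.22.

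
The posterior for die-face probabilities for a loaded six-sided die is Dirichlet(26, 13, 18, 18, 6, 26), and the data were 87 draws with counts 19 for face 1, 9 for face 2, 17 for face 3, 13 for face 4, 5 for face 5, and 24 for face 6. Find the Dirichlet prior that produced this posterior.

Dirichlet(7, 4, 1, 5, 1, 2)

For a Dirichlet(α) prior with multinomial counts c, the posterior is Dirichlet(α + c) componentwise.
Subtract each count from the matching posterior parameter: 26−19=7, 13−9=4, 18−17=1, 18−13=5, 6−5=1, 26−24=2.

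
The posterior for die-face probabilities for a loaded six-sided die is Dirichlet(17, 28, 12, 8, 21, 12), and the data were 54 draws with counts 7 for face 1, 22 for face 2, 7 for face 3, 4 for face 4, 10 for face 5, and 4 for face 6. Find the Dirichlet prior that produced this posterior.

Dirichlet(10, 6, 5, 4, 11, 8)

For a Dirichlet(α) prior with multinomial counts c, the posterior is Dirichlet(α + c) componentwise.
Subtract each count from the matching posterior parameter: 17−7=10, 28−22=6, 12−7=5, 8−4=4, 21−10=11, 12−4=8.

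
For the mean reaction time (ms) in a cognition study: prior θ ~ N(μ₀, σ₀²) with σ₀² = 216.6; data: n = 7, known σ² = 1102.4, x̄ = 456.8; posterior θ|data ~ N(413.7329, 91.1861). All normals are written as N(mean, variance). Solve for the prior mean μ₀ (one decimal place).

The posterior mean is a precision-weighted average: μ_n = (τ₀μ₀ + τ_data·x̄)/(τ₀+τ_data), with τ₀=1/σ₀² and τ_data=n/σ².
Here τ₀ = 1/216.6 = 0.004617 and τ_data = 7/1102.4 = 0.006350, so τ_n = 0.010967.
Rearranging for μ₀: μ₀ = (μ_n·τ_n − τ_data·x̄)/τ₀ = (413.7329·0.010967 − 0.006350·456.8) / 0.004617 = 1.636729/0.004617 ≈ 354.5.

μ₀ = 354.5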